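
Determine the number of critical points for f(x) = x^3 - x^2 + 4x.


Find where f'(x) = 0:
f(x) = x^3 - x^2 + 4x
f'(x) = 3x^2 - 2x + 4
This is a quadratic in x. Use the discriminant to count real roots.
Discriminant = (-2)^2 - 4 * 3 * 4
= 4 - 48
= -44
Since discriminant < 0, f'(x) = 0 has no real solutions.
Number of critical points: 0

0


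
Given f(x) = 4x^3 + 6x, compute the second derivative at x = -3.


First derivative:
f'(x) = 12x^2 + 6
Second derivative:
f''(x) = 24x
Substitute x = -3:
f''(-3) = 24 * (-3) + 0
= -72 + 0
= -72

-72


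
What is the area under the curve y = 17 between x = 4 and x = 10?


The area under a constant function y = 17 is a rectangle.
Width = 10 - 4 = 6
Height = 17
Area = width * height
= 6 * 17
= 102

102


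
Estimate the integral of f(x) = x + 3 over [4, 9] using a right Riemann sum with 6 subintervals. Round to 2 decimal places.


Right Riemann sum uses right endpoints of each subinterval.
Interval: [4, 9], n = 6
dx = (9 - 4) / 6 = 5/6
Right endpoints: [29/6, 17/3, 13/2, 22/3, 49/6, 9]
f values: [47/6, 26/3, 19/2, 31/3, 67/6, 12]
Sum = dx * (sum of f values)
= 5/6 * 119/2
= 595/12 ≈ 49.58

49.58


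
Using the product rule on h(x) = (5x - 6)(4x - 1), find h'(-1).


Let u(x) = 5x - 6 and v(x) = 4x - 1
u'(x) = 5
v'(x) = 4
Product rule: h'(x) = u'(x)*v(x) + u(x)*v'(x)
= 5 * (4x - 1) + (5x - 6) * 4
At x = -1:
u(-1) = 5 * (-1) - 6 = -11
v(-1) = 4 * (-1) - 1 = -5
h'(-1) = 5 * (-5) + (-11) * 4
= -25 - 44
= -69

-69


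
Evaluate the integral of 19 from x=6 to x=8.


The integral of a constant k over [a, b] equals k * (b - a).
integral from 6 to 8 of 19 dx
= 19 * (8 - 6)
= 19 * 2
= 38

38


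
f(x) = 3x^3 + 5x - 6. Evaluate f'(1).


Differentiate f(x) = 3x^3 + 5x - 6 term by term:
f'(x) = 9x^2 + 5
Substitute x = 1:
f'(1) = 9 * 1^2 + 0 * 1 + 5
= 9 + 0 + 5
= 14

14


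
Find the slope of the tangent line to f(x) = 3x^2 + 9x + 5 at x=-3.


The slope of the tangent line equals f'(x) at the point.
f(x) = 3x^2 + 9x + 5
f'(x) = 6x + 9
At x = -3:
f'(-3) = 6 * (-3) + 9
= -18 + 9
= -9

-9


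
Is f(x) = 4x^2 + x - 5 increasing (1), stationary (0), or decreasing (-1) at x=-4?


Compute f'(x) to determine behavior:
f'(x) = 8x + 1
f'(-4) = 8 * (-4) + 1
= -32 + 1
= -31
Since f'(-4) < 0, the function is decreasing (-1)

-1


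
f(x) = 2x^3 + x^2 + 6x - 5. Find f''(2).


First derivative:
f'(x) = 6x^2 + 2x + 6
Second derivative:
f''(x) = 12x + 2
Substitute x = 2:
f''(2) = 12 * 2 + 2
= 24 + 2
= 26

26


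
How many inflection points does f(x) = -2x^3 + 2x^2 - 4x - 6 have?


Inflection points occur where f''(x) = 0 and concavity changes.
f(x) = -2x^3 + 2x^2 - 4x - 6
f'(x) = -6x^2 + 4x - 4
f''(x) = -12x + 4
Set f''(x) = 0:
-12x + 4 = 0
x = -4 / (-12) = 1/3
Since f''(x) is linear (degree 1), it changes sign at this point.
Therefore there is exactly 1 inflection point.

1


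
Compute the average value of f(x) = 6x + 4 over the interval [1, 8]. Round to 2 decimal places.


Average value = 1/(b-a) * integral from a to b of f(x) dx
First compute the integral of 6x + 4:
F(x) = 3x^2 + 4x
F(8) = 3 * 64 + 4 * 8 = 224
F(1) = 3 * 1 + 4 * 1 = 7
Integral = 224 - 7 = 217
Average = 217 / (8 - 1) = 217 / 7
= 31 = 31.00

31.00


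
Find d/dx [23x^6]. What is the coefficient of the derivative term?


We apply the power rule: d/dx [ax^n] = a*n * x^(n-1)
d/dx [23x^6]
= 23 * 6 * x^(6-1)
= 138x^5
The coefficient is 138

138


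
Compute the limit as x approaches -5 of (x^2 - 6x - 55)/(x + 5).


Direct substitution gives 0/0, so we factor the numerator.
Factor: (x^2 - 6x - 55) = (x + 5)(x - 11)
Cancel the common factor (x + 5):
(x^2 - 6x - 55)/(x + 5) = (x - 11)
Now substitute x = -5:
= (-5) - (11) = -16

-16


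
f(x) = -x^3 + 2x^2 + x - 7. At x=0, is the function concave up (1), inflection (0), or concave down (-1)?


Concavity is determined by the sign of f''(x).
f(x) = -x^3 + 2x^2 + x - 7
f'(x) = -3x^2 + 4x + 1
f''(x) = -6x + 4
f''(0) = -6 * 0 + 4
= 0 + 4
= 4
Since f''(0) > 0, the function is concave up (1)

1


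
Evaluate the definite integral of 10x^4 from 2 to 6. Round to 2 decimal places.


Find the antiderivative of 10x^4:
F(x) = 10/5 * x^5
Apply the Fundamental Theorem of Calculus:
F(6) - F(2)
= 10/5 * 6^5 - 10/5 * 2^5
= 10/5 * (7776 - 32)
= 10/5 * 7744
= 15488 = 15488.00

15488.00


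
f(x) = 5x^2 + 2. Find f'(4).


Differentiate term by term using power and sum rules:
f(x) = 5x^2 + 2
f'(x) = 10x
Substitute x = 4:
f'(4) = 10 * 4 + 0
= 40 + 0
= 40

40


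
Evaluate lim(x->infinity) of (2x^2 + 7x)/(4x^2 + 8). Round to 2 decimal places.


For limits at infinity with equal-degree polynomials,
we compare leading coefficients.
Numerator leading term: 2x^2
Denominator leading term: 4x^2
Divide both by x^2:
lim = (2 + 7/x) / (4 + 8/x^2)
As x -> infinity, the 1/x and 1/x^2 terms vanish:
= 2/4 = 1/2 = 0.50

0.50


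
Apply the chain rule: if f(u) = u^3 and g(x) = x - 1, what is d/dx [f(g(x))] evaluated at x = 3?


Using the chain rule: (f(g(x)))' = f'(g(x)) * g'(x)
First, find g(3):
g(3) = 1 * 3 - 1 = 2
Next, f'(u) = 3u^2
And g'(x) = 1
So f'(g(3)) * g'(3)
= 3 * 2^2 * 1
= 3 * 4 * 1
= 12

12


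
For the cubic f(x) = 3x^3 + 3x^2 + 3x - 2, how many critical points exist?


Find where f'(x) = 0:
f(x) = 3x^3 + 3x^2 + 3x - 2
f'(x) = 9x^2 + 6x + 3
This is a quadratic in x. Use the discriminant to count real roots.
Discriminant = (6)^2 - 4 * 9 * 3
= 36 - 108
= -72
Since discriminant < 0, f'(x) = 0 has no real solutions.
Number of critical points: 0

0


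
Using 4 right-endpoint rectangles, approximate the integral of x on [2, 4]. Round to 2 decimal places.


Right Riemann sum uses right endpoints of each subinterval.
Interval: [2, 4], n = 4
dx = (4 - 2) / 4 = 1/2
Right endpoints: [5/2, 3, 7/2, 4]
f values: [5/2, 3, 7/2, 4]
Sum = dx * (sum of f values)
= 1/2 * 13
= 13/2 = 6.50

6.50


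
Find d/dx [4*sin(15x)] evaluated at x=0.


Apply the chain rule to differentiate 4*sin(15x):
d/dx [4*sin(15x)]
= 4 * cos(15x) * d/dx(15x)
= 4 * 15 * cos(15x)
= 60 * cos(15x)
Evaluate at x = 0:
= 60 * cos(0)
= 60 * 1
= 60

60


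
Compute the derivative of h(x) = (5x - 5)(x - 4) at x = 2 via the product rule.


Let u(x) = 5x - 5 and v(x) = x - 4
u'(x) = 5
v'(x) = 1
Product rule: h'(x) = u'(x)*v(x) + u(x)*v'(x)
= 5 * (x - 4) + (5x - 5) * 1
At x = 2:
u(2) = 5 * 2 - 5 = 5
v(2) = 1 * 2 - 4 = -2
h'(2) = 5 * (-2) + 5 * 1
= -10 + 5
= -5

-5


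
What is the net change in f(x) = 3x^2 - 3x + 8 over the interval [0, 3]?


Net change = f(b) - f(a)
f(x) = 3x^2 - 3x + 8
Compute f(3):
f(3) = 3 * 3^2 - 3 * 3 + 8
= 27 - 9 + 8
= 26
Compute f(0):
f(0) = 3 * 0^2 - 3 * 0 + 8
= 0 + 0 + 8
= 8
Net change = 26 - 8 = 18

18


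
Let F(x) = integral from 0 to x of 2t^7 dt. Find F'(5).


By the Fundamental Theorem of Calculus (Part 1):
If F(x) = integral from 0 to x of f(t) dt, then F'(x) = f(x)
Here f(t) = 2t^7
So F'(x) = 2x^7
Evaluate at x = 5:
F'(5) = 2 * 5^7
= 2 * 78125
= 156250

156250


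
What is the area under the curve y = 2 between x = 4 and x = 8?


The area under a constant function y = 2 is a rectangle.
Width = 8 - 4 = 4
Height = 2
Area = width * height
= 4 * 2
= 8

8


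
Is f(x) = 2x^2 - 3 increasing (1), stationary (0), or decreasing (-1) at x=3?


Compute f'(x) to determine behavior:
f'(x) = 4x
f'(3) = 4 * 3 + 0
= 12 + 0
= 12
Since f'(3) > 0, the function is increasing (1)

1


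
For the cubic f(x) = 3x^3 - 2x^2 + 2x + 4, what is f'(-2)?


Differentiate f(x) = 3x^3 - 2x^2 + 2x + 4 term by term:
f'(x) = 9x^2 - 4x + 2
Substitute x = -2:
f'(-2) = 9 * (-2)^2 - 4 * (-2) + 2
= 36 + 8 + 2
= 46

46


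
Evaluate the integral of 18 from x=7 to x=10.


The integral of a constant k over [a, b] equals k * (b - a).
integral from 7 to 10 of 18 dx
= 18 * (10 - 7)
= 18 * 3
= 54

54


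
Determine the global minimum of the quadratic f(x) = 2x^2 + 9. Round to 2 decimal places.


For a quadratic f(x) = ax^2 + bx + c with a > 0, the minimum is at the vertex.
Vertex x-coordinate: x = -b/(2a)
x = -(0) / (2 * 2)
x = 0/4 = 0
Substitute back to find the minimum value:
f(0) = 2 * 0^2 + 0 * 0 + 9
= 0 + 0 + 9
= 9 = 9.00

9.00


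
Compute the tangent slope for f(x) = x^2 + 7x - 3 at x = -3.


The slope of the tangent line equals f'(x) at the point.
f(x) = x^2 + 7x - 3
f'(x) = 2x + 7
At x = -3:
f'(-3) = 2 * (-3) + 7
= -6 + 7
= 1

1


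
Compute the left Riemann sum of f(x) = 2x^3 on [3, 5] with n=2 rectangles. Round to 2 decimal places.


Left Riemann sum uses left endpoints of each subinterval.
Interval: [3, 5], n = 2
dx = (5 - 3) / 2 = 1
Left endpoints: [3, 4]
f values: [54, 128]
Sum = dx * (sum of f values)
= 1 * 182
= 182 = 182.00

182.00


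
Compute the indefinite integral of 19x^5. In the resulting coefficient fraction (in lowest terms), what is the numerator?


Apply the power rule for integration:
integral of ax^n dx = a/(n+1) * x^(n+1) + C
integral of 19x^5 dx
= 19/6 * x^6 + C
The coefficient in lowest terms is 19/6, and its numerator is 19

19


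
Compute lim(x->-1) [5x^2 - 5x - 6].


Since polynomials are continuous, we use direct substitution.
lim(x->-1) of 5x^2 - 5x - 6
= 5 * (-1)^2 - 5 * (-1) - 6
= 5 + 5 - 6
= 4

4


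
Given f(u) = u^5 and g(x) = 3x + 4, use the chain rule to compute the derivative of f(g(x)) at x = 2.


Using the chain rule: (f(g(x)))' = f'(g(x)) * g'(x)
First, find g(2):
g(2) = 3 * 2 + 4 = 10
Next, f'(u) = 5u^4
And g'(x) = 3
So f'(g(2)) * g'(2)
= 5 * 10^4 * 3
= 5 * 10000 * 3
= 150000

150000


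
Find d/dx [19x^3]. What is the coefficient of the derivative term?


We apply the power rule: d/dx [ax^n] = a*n * x^(n-1)
d/dx [19x^3]
= 19 * 3 * x^(3-1)
= 57x^2
The coefficient is 57

57


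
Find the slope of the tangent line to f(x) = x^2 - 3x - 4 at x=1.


The slope of the tangent line equals f'(x) at the point.
f(x) = x^2 - 3x - 4
f'(x) = 2x - 3
At x = 1:
f'(1) = 2 * 1 - 3
= 2 - 3
= -1

-1


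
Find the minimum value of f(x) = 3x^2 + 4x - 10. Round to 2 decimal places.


For a quadratic f(x) = ax^2 + bx + c with a > 0, the minimum is at the vertex.
Vertex x-coordinate: x = -b/(2a)
x = -(4) / (2 * 3)
x = -4/6 = -2/3
Substitute back to find the minimum value:
f(-2/3) = 3 * (-2/3)^2 + 4 * (-2/3) - 10
= 4/3 - 8/3 - 10
= -34/3 ≈ -11.33

-11.33


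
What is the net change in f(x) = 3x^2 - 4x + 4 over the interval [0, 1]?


Net change = f(b) - f(a)
f(x) = 3x^2 - 4x + 4
Compute f(1):
f(1) = 3 * 1^2 - 4 * 1 + 4
= 3 - 4 + 4
= 3
Compute f(0):
f(0) = 3 * 0^2 - 4 * 0 + 4
= 0 + 0 + 4
= 4
Net change = 3 - 4 = -1

-1


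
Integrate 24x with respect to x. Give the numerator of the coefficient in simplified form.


Apply the power rule for integration:
integral of ax^n dx = a/(n+1) * x^(n+1) + C
integral of 24x dx
= 24/2 * x^2 + C
= 12 * x^2 + C
The coefficient in lowest terms is 12 = 12/1, so its numerator is 12

12


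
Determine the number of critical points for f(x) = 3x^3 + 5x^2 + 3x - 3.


Find where f'(x) = 0:
f(x) = 3x^3 + 5x^2 + 3x - 3
f'(x) = 9x^2 + 10x + 3
This is a quadratic in x. Use the discriminant to count real roots.
Discriminant = (10)^2 - 4 * 9 * 3
= 100 - 108
= -8
Since discriminant < 0, f'(x) = 0 has no real solutions.
Number of critical points: 0

0


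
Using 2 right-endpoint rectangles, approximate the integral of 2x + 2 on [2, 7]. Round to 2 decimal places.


Right Riemann sum uses right endpoints of each subinterval.
Interval: [2, 7], n = 2
dx = (7 - 2) / 2 = 5/2
Right endpoints: [9/2, 7]
f values: [11, 16]
Sum = dx * (sum of f values)
= 5/2 * 27
= 135/2 = 67.50

67.50


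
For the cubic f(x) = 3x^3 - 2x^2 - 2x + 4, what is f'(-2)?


Differentiate f(x) = 3x^3 - 2x^2 - 2x + 4 term by term:
f'(x) = 9x^2 - 4x - 2
Substitute x = -2:
f'(-2) = 9 * (-2)^2 - 4 * (-2) - 2
= 36 + 8 - 2
= 42

42


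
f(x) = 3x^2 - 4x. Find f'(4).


Differentiate term by term using power and sum rules:
f(x) = 3x^2 - 4x
f'(x) = 6x - 4
Substitute x = 4:
f'(4) = 6 * 4 - 4
= 24 - 4
= 20

20


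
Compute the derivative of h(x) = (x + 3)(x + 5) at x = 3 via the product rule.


Let u(x) = x + 3 and v(x) = x + 5
u'(x) = 1
v'(x) = 1
Product rule: h'(x) = u'(x)*v(x) + u(x)*v'(x)
= 1 * (x + 5) + (x + 3) * 1
At x = 3:
u(3) = 1 * 3 + 3 = 6
v(3) = 1 * 3 + 5 = 8
h'(3) = 1 * 8 + 6 * 1
= 8 + 6
= 14

14


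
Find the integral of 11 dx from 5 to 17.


The integral of a constant k over [a, b] equals k * (b - a).
integral from 5 to 17 of 11 dx
= 11 * (17 - 5)
= 11 * 12
= 132

132


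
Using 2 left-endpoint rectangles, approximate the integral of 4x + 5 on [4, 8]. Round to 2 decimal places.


Left Riemann sum uses left endpoints of each subinterval.
Interval: [4, 8], n = 2
dx = (8 - 4) / 2 = 2
Left endpoints: [4, 6]
f values: [21, 29]
Sum = dx * (sum of f values)
= 2 * 50
= 100 = 100.00

100.00


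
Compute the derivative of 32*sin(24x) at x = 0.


Apply the chain rule to differentiate 32*sin(24x):
d/dx [32*sin(24x)]
= 32 * cos(24x) * d/dx(24x)
= 32 * 24 * cos(24x)
= 768 * cos(24x)
Evaluate at x = 0:
= 768 * cos(0)
= 768 * 1
= 768

768


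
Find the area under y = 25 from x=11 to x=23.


The area under a constant function y = 25 is a rectangle.
Width = 23 - 11 = 12
Height = 25
Area = width * height
= 12 * 25
= 300

300


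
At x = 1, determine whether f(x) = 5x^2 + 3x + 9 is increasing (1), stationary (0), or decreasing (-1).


Compute f'(x) to determine behavior:
f'(x) = 10x + 3
f'(1) = 10 * 1 + 3
= 10 + 3
= 13
Since f'(1) > 0, the function is increasing (1)

1


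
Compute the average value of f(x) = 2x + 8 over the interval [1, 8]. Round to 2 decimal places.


Average value = 1/(b-a) * integral from a to b of f(x) dx
First compute the integral of 2x + 8:
F(x) = x^2 + 8x
F(8) = 1 * 64 + 8 * 8 = 128
F(1) = 1 * 1 + 8 * 1 = 9
Integral = 128 - 9 = 119
Average = 119 / (8 - 1) = 119 / 7
= 17 = 17.00

17.00


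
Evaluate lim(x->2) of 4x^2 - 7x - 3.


Since polynomials are continuous, we use direct substitution.
lim(x->2) of 4x^2 - 7x - 3
= 4 * 2^2 - 7 * 2 - 3
= 16 - 14 - 3
= -1

-1


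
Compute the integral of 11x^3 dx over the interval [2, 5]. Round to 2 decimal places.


Find the antiderivative of 11x^3:
F(x) = 11/4 * x^4
Apply the Fundamental Theorem of Calculus:
F(5) - F(2)
= 11/4 * 5^4 - 11/4 * 2^4
= 11/4 * (625 - 16)
= 11/4 * 609
= 6699/4 = 1674.75

1674.75


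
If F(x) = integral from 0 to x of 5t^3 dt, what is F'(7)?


By the Fundamental Theorem of Calculus (Part 1):
If F(x) = integral from 0 to x of f(t) dt, then F'(x) = f(x)
Here f(t) = 5t^3
So F'(x) = 5x^3
Evaluate at x = 7:
F'(7) = 5 * 7^3
= 5 * 343
= 1715

1715


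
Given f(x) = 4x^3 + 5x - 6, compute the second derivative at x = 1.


First derivative:
f'(x) = 12x^2 + 5
Second derivative:
f''(x) = 24x
Substitute x = 1:
f''(1) = 24 * 1 + 0
= 24 + 0
= 24

24


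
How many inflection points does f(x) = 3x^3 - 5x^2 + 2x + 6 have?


Inflection points occur where f''(x) = 0 and concavity changes.
f(x) = 3x^3 - 5x^2 + 2x + 6
f'(x) = 9x^2 - 10x + 2
f''(x) = 18x - 10
Set f''(x) = 0:
18x - 10 = 0
x = 10 / 18 = 5/9
Since f''(x) is linear (degree 1), it changes sign at this point.
Therefore there is exactly 1 inflection point.

1


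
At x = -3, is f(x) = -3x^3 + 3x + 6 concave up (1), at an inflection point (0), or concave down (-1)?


Concavity is determined by the sign of f''(x).
f(x) = -3x^3 + 3x + 6
f'(x) = -9x^2 + 3
f''(x) = -18x
f''(-3) = -18 * (-3) + 0
= 54 + 0
= 54
Since f''(-3) > 0, the function is concave up (1)

1


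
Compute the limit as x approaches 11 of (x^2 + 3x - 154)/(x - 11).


Direct substitution gives 0/0, so we factor the numerator.
Factor: (x^2 + 3x - 154) = (x - 11)(x + 14)
Cancel the common factor (x - 11):
(x^2 + 3x - 154)/(x - 11) = (x + 14)
Now substitute x = 11:
= (11) - (-14) = 25

25


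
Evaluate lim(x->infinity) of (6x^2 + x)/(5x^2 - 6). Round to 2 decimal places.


For limits at infinity with equal-degree polynomials,
we compare leading coefficients.
Numerator leading term: 6x^2
Denominator leading term: 5x^2
Divide both by x^2:
lim = (6 + 1/x) / (5 - 6/x^2)
As x -> infinity, the 1/x and 1/x^2 terms vanish:
= 6/5 = 1.20

1.20


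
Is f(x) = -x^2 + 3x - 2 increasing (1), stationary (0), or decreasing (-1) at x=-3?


Compute f'(x) to determine behavior:
f'(x) = -2x + 3
f'(-3) = -2 * (-3) + 3
= 6 + 3
= 9
Since f'(-3) > 0, the function is increasing (1)

1


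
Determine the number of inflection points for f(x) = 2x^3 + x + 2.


Inflection points occur where f''(x) = 0 and concavity changes.
f(x) = 2x^3 + x + 2
f'(x) = 6x^2 + 1
f''(x) = 12x
Set f''(x) = 0:
12x = 0
x = 0 / 12 = 0
Since f''(x) is linear (degree 1), it changes sign at this point.
Therefore there is exactly 1 inflection point.

1


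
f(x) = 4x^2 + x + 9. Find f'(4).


Differentiate term by term using power and sum rules:
f(x) = 4x^2 + x + 9
f'(x) = 8x + 1
Substitute x = 4:
f'(4) = 8 * 4 + 1
= 32 + 1
= 33

33


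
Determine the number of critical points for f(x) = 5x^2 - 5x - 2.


Find where f'(x) = 0:
f'(x) = 10x - 5
Set f'(x) = 0:
10x - 5 = 0
x = 5 / 10 = 1/2
This is a linear equation in x, so there is exactly one solution.
Number of critical points: 1

1


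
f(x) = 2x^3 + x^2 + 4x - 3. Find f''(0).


First derivative:
f'(x) = 6x^2 + 2x + 4
Second derivative:
f''(x) = 12x + 2
Substitute x = 0:
f''(0) = 12 * 0 + 2
= 0 + 2
= 2

2


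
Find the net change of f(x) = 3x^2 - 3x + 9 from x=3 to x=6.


Net change = f(b) - f(a)
f(x) = 3x^2 - 3x + 9
Compute f(6):
f(6) = 3 * 6^2 - 3 * 6 + 9
= 108 - 18 + 9
= 99
Compute f(3):
f(3) = 3 * 3^2 - 3 * 3 + 9
= 27 - 9 + 9
= 27
Net change = 99 - 27 = 72

72


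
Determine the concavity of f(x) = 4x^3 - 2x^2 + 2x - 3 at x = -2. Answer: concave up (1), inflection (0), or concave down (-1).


Concavity is determined by the sign of f''(x).
f(x) = 4x^3 - 2x^2 + 2x - 3
f'(x) = 12x^2 - 4x + 2
f''(x) = 24x - 4
f''(-2) = 24 * (-2) - 4
= -48 - 4
= -52
Since f''(-2) < 0, the function is concave down (-1)

-1


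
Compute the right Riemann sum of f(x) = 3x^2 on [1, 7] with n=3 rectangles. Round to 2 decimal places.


Right Riemann sum uses right endpoints of each subinterval.
Interval: [1, 7], n = 3
dx = (7 - 1) / 3 = 2
Right endpoints: [3, 5, 7]
f values: [27, 75, 147]
Sum = dx * (sum of f values)
= 2 * 249
= 498 = 498.00

498.00


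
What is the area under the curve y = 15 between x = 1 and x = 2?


The area under a constant function y = 15 is a rectangle.
Width = 2 - 1 = 1
Height = 15
Area = width * height
= 1 * 15
= 15

15


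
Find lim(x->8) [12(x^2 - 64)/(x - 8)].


Direct substitution gives 0/0, so we factor the numerator.
Factor: 12(x^2 - 64) = 12 * (x - 8)(x + 8)
Cancel the common factor (x - 8):
12(x^2 - 64)/(x - 8) = 12 * (x + 8)
Now substitute x = 8:
= 12 * (8 + 8) = 192

192


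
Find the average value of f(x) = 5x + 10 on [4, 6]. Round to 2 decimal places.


Average value = 1/(b-a) * integral from a to b of f(x) dx
First compute the integral of 5x + 10:
F(x) = (5/2)x^2 + 10x
F(6) = 5/2 * 36 + 10 * 6 = 150
F(4) = 5/2 * 16 + 10 * 4 = 80
Integral = 150 - 80 = 70
Average = 70 / (6 - 4) = 70 / 2
= 35 = 35.00

35.00


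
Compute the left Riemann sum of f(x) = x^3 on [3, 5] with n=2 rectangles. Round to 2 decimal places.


Left Riemann sum uses left endpoints of each subinterval.
Interval: [3, 5], n = 2
dx = (5 - 3) / 2 = 1
Left endpoints: [3, 4]
f values: [27, 64]
Sum = dx * (sum of f values)
= 1 * 91
= 91 = 91.00

91.00


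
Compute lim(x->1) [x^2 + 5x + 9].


Since polynomials are continuous, we use direct substitution.
lim(x->1) of x^2 + 5x + 9
= 1 * 1^2 + 5 * 1 + 9
= 1 + 5 + 9
= 15

15


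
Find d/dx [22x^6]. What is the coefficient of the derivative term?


We apply the power rule: d/dx [ax^n] = a*n * x^(n-1)
d/dx [22x^6]
= 22 * 6 * x^(6-1)
= 132x^5
The coefficient is 132

132


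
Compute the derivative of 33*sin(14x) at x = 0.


Apply the chain rule to differentiate 33*sin(14x):
d/dx [33*sin(14x)]
= 33 * cos(14x) * d/dx(14x)
= 33 * 14 * cos(14x)
= 462 * cos(14x)
Evaluate at x = 0:
= 462 * cos(0)
= 462 * 1
= 462

462


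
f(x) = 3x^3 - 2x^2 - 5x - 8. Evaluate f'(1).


Differentiate f(x) = 3x^3 - 2x^2 - 5x - 8 term by term:
f'(x) = 9x^2 - 4x - 5
Substitute x = 1:
f'(1) = 9 * 1^2 - 4 * 1 - 5
= 9 - 4 - 5
= 0

0


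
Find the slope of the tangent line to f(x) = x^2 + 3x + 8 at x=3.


The slope of the tangent line equals f'(x) at the point.
f(x) = x^2 + 3x + 8
f'(x) = 2x + 3
At x = 3:
f'(3) = 2 * 3 + 3
= 6 + 3
= 9

9


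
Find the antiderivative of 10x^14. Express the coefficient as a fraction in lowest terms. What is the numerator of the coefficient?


Apply the power rule for integration:
integral of ax^n dx = a/(n+1) * x^(n+1) + C
integral of 10x^14 dx
= 10/15 * x^15 + C
= 2/3 * x^15 + C
The coefficient in lowest terms is 2/3, and its numerator is 2

2


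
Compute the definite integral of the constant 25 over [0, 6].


The integral of a constant k over [a, b] equals k * (b - a).
integral from 0 to 6 of 25 dx
= 25 * (6 - 0)
= 25 * 6
= 150

150


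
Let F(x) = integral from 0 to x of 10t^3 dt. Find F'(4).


By the Fundamental Theorem of Calculus (Part 1):
If F(x) = integral from 0 to x of f(t) dt, then F'(x) = f(x)
Here f(t) = 10t^3
So F'(x) = 10x^3
Evaluate at x = 4:
F'(4) = 10 * 4^3
= 10 * 64
= 640

640


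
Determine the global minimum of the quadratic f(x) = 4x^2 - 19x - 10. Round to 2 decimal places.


For a quadratic f(x) = ax^2 + bx + c with a > 0, the minimum is at the vertex.
Vertex x-coordinate: x = -b/(2a)
x = -(-19) / (2 * 4)
x = 19/8
Substitute back to find the minimum value:
f(19/8) = 4 * (19/8)^2 - 19 * (19/8) - 10
= 361/16 - 361/8 - 10
= -521/16 ≈ -32.56

-32.56


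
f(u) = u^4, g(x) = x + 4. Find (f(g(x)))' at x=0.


Using the chain rule: (f(g(x)))' = f'(g(x)) * g'(x)
First, find g(0):
g(0) = 1 * 0 + 4 = 4
Next, f'(u) = 4u^3
And g'(x) = 1
So f'(g(0)) * g'(0)
= 4 * 4^3 * 1
= 4 * 64 * 1
= 256

256


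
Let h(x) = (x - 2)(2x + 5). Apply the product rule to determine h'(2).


Let u(x) = x - 2 and v(x) = 2x + 5
u'(x) = 1
v'(x) = 2
Product rule: h'(x) = u'(x)*v(x) + u(x)*v'(x)
= 1 * (2x + 5) + (x - 2) * 2
At x = 2:
u(2) = 1 * 2 - 2 = 0
v(2) = 2 * 2 + 5 = 9
h'(2) = 1 * 9 + 0 * 2
= 9 + 0
= 9

9


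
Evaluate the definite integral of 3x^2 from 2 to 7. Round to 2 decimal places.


Find the antiderivative of 3x^2:
F(x) = 3/3 * x^3
Apply the Fundamental Theorem of Calculus:
F(7) - F(2)
= 3/3 * 7^3 - 3/3 * 2^3
= 3/3 * (343 - 8)
= 3/3 * 335
= 335 = 335.00

335.00


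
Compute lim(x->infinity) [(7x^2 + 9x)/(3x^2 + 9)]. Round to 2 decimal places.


For limits at infinity with equal-degree polynomials,
we compare leading coefficients.
Numerator leading term: 7x^2
Denominator leading term: 3x^2
Divide both by x^2:
lim = (7 + 9/x) / (3 + 9/x^2)
As x -> infinity, the 1/x and 1/x^2 terms vanish:
= 7/3 ≈ 2.33

2.33


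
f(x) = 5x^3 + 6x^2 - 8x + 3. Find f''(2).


First derivative:
f'(x) = 15x^2 + 12x - 8
Second derivative:
f''(x) = 30x + 12
Substitute x = 2:
f''(2) = 30 * 2 + 12
= 60 + 12
= 72

72


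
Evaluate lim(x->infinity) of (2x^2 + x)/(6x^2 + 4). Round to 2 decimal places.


For limits at infinity with equal-degree polynomials,
we compare leading coefficients.
Numerator leading term: 2x^2
Denominator leading term: 6x^2
Divide both by x^2:
lim = (2 + 1/x) / (6 + 4/x^2)
As x -> infinity, the 1/x and 1/x^2 terms vanish:
= 2/6 = 1/3 ≈ 0.33

0.33


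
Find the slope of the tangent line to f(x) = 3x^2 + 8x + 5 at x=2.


The slope of the tangent line equals f'(x) at the point.
f(x) = 3x^2 + 8x + 5
f'(x) = 6x + 8
At x = 2:
f'(2) = 6 * 2 + 8
= 12 + 8
= 20

20


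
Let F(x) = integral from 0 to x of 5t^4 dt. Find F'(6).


By the Fundamental Theorem of Calculus (Part 1):
If F(x) = integral from 0 to x of f(t) dt, then F'(x) = f(x)
Here f(t) = 5t^4
So F'(x) = 5x^4
Evaluate at x = 6:
F'(6) = 5 * 6^4
= 5 * 1296
= 6480

6480


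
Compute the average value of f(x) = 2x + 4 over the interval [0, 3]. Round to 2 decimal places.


Average value = 1/(b-a) * integral from a to b of f(x) dx
First compute the integral of 2x + 4:
F(x) = x^2 + 4x
F(3) = 1 * 9 + 4 * 3 = 21
F(0) = 1 * 0 + 4 * 0 = 0
Integral = 21 - 0 = 21
Average = 21 / (3 - 0) = 21 / 3
= 7 = 7.00

7.00


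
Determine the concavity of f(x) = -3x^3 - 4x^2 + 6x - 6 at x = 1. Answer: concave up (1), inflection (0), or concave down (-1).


Concavity is determined by the sign of f''(x).
f(x) = -3x^3 - 4x^2 + 6x - 6
f'(x) = -9x^2 - 8x + 6
f''(x) = -18x - 8
f''(1) = -18 * 1 - 8
= -18 - 8
= -26
Since f''(1) < 0, the function is concave down (-1)

-1


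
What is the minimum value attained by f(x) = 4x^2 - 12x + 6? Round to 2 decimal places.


For a quadratic f(x) = ax^2 + bx + c with a > 0, the minimum is at the vertex.
Vertex x-coordinate: x = -b/(2a)
x = -(-12) / (2 * 4)
x = 12/8 = 3/2
Substitute back to find the minimum value:
f(3/2) = 4 * (3/2)^2 - 12 * (3/2) + 6
= 9 - 18 + 6
= -3 = -3.00

-3.00


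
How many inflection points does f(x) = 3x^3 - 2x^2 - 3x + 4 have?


Inflection points occur where f''(x) = 0 and concavity changes.
f(x) = 3x^3 - 2x^2 - 3x + 4
f'(x) = 9x^2 - 4x - 3
f''(x) = 18x - 4
Set f''(x) = 0:
18x - 4 = 0
x = 4 / 18 = 2/9
Since f''(x) is linear (degree 1), it changes sign at this point.
Therefore there is exactly 1 inflection point.

1


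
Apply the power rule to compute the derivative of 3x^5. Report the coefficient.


We apply the power rule: d/dx [ax^n] = a*n * x^(n-1)
d/dx [3x^5]
= 3 * 5 * x^(5-1)
= 15x^4
The coefficient is 15

15


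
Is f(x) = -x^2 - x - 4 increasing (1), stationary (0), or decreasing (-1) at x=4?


Compute f'(x) to determine behavior:
f'(x) = -2x - 1
f'(4) = -2 * 4 - 1
= -8 - 1
= -9
Since f'(4) < 0, the function is decreasing (-1)

-1


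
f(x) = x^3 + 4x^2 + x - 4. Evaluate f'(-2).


Differentiate f(x) = x^3 + 4x^2 + x - 4 term by term:
f'(x) = 3x^2 + 8x + 1
Substitute x = -2:
f'(-2) = 3 * (-2)^2 + 8 * (-2) + 1
= 12 - 16 + 1
= -3

-3


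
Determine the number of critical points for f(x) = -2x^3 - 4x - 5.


Find where f'(x) = 0:
f(x) = -2x^3 - 4x - 5
f'(x) = -6x^2 - 4
This is a quadratic in x. Use the discriminant to count real roots.
Discriminant = (0)^2 - 4 * (-6) * (-4)
= 0 - 96
= -96
Since discriminant < 0, f'(x) = 0 has no real solutions.
Number of critical points: 0

0


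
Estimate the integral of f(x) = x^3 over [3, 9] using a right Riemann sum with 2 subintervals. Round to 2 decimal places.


Right Riemann sum uses right endpoints of each subinterval.
Interval: [3, 9], n = 2
dx = (9 - 3) / 2 = 3
Right endpoints: [6, 9]
f values: [216, 729]
Sum = dx * (sum of f values)
= 3 * 945
= 2835 = 2835.00

2835.00


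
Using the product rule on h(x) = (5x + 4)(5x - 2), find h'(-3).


Let u(x) = 5x + 4 and v(x) = 5x - 2
u'(x) = 5
v'(x) = 5
Product rule: h'(x) = u'(x)*v(x) + u(x)*v'(x)
= 5 * (5x - 2) + (5x + 4) * 5
At x = -3:
u(-3) = 5 * (-3) + 4 = -11
v(-3) = 5 * (-3) - 2 = -17
h'(-3) = 5 * (-17) + (-11) * 5
= -85 - 55
= -140

-140


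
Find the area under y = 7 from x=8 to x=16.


The area under a constant function y = 7 is a rectangle.
Width = 16 - 8 = 8
Height = 7
Area = width * height
= 8 * 7
= 56

56


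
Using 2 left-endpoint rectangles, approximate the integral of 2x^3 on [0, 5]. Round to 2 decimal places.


Left Riemann sum uses left endpoints of each subinterval.
Interval: [0, 5], n = 2
dx = (5 - 0) / 2 = 5/2
Left endpoints: [0, 5/2]
f values: [0, 125/4]
Sum = dx * (sum of f values)
= 5/2 * 125/4
= 625/8 ≈ 78.13

78.13


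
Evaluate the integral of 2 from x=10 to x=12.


The integral of a constant k over [a, b] equals k * (b - a).
integral from 10 to 12 of 2 dx
= 2 * (12 - 10)
= 2 * 2
= 4

4


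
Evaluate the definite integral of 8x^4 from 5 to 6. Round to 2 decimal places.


Find the antiderivative of 8x^4:
F(x) = 8/5 * x^5
Apply the Fundamental Theorem of Calculus:
F(6) - F(5)
= 8/5 * 6^5 - 8/5 * 5^5
= 8/5 * (7776 - 3125)
= 8/5 * 4651
= 37208/5 = 7441.60

7441.60


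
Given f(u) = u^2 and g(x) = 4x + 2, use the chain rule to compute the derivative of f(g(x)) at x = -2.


Using the chain rule: (f(g(x)))' = f'(g(x)) * g'(x)
First, find g(-2):
g(-2) = 4 * (-2) + 2 = -6
Next, f'(u) = 2u
And g'(x) = 4
So f'(g(-2)) * g'(-2)
= 2 * (-6) * 4
= -48

-48


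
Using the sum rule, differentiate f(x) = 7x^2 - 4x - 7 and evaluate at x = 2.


Differentiate term by term using power and sum rules:
f(x) = 7x^2 - 4x - 7
f'(x) = 14x - 4
Substitute x = 2:
f'(2) = 14 * 2 - 4
= 28 - 4
= 24

24


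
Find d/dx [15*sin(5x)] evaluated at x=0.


Apply the chain rule to differentiate 15*sin(5x):
d/dx [15*sin(5x)]
= 15 * cos(5x) * d/dx(5x)
= 15 * 5 * cos(5x)
= 75 * cos(5x)
Evaluate at x = 0:
= 75 * cos(0)
= 75 * 1
= 75

75


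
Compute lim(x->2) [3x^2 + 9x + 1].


Since polynomials are continuous, we use direct substitution.
lim(x->2) of 3x^2 + 9x + 1
= 3 * 2^2 + 9 * 2 + 1
= 12 + 18 + 1
= 31

31


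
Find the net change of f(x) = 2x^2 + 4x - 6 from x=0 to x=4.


Net change = f(b) - f(a)
f(x) = 2x^2 + 4x - 6
Compute f(4):
f(4) = 2 * 4^2 + 4 * 4 - 6
= 32 + 16 - 6
= 42
Compute f(0):
f(0) = 2 * 0^2 + 4 * 0 - 6
= 0 + 0 - 6
= -6
Net change = 42 - (-6) = 48

48


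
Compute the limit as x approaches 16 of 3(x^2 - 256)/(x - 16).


Direct substitution gives 0/0, so we factor the numerator.
Factor: 3(x^2 - 256) = 3 * (x - 16)(x + 16)
Cancel the common factor (x - 16):
3(x^2 - 256)/(x - 16) = 3 * (x + 16)
Now substitute x = 16:
= 3 * (16 + 16) = 96

96


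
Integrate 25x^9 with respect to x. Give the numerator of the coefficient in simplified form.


Apply the power rule for integration:
integral of ax^n dx = a/(n+1) * x^(n+1) + C
integral of 25x^9 dx
= 25/10 * x^10 + C
= 5/2 * x^10 + C
The coefficient in lowest terms is 5/2, and its numerator is 5

5


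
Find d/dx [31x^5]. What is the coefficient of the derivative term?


We apply the power rule: d/dx [ax^n] = a*n * x^(n-1)
d/dx [31x^5]
= 31 * 5 * x^(5-1)
= 155x^4
The coefficient is 155

155


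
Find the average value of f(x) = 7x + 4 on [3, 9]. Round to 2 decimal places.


Average value = 1/(b-a) * integral from a to b of f(x) dx
First compute the integral of 7x + 4:
F(x) = (7/2)x^2 + 4x
F(9) = 7/2 * 81 + 4 * 9 = 639/2
F(3) = 7/2 * 9 + 4 * 3 = 87/2
Integral = 639/2 - 87/2 = 276
Average = 276 / (9 - 3) = 276 / 6
= 46 = 46.00

46.00


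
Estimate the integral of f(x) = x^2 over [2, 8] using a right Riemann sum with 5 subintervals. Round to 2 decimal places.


Right Riemann sum uses right endpoints of each subinterval.
Interval: [2, 8], n = 5
dx = (8 - 2) / 5 = 6/5
Right endpoints: [16/5, 22/5, 28/5, 34/5, 8]
f values: [256/25, 484/25, 784/25, 1156/25, 64]
Sum = dx * (sum of f values)
= 6/5 * 856/5
= 5136/25 = 205.44

205.44


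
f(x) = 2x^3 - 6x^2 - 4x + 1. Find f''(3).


First derivative:
f'(x) = 6x^2 - 12x - 4
Second derivative:
f''(x) = 12x - 12
Substitute x = 3:
f''(3) = 12 * 3 - 12
= 36 - 12
= 24

24


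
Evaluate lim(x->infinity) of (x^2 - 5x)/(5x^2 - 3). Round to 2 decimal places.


For limits at infinity with equal-degree polynomials,
we compare leading coefficients.
Numerator leading term: x^2
Denominator leading term: 5x^2
Divide both by x^2:
lim = (1 - 5/x) / (5 - 3/x^2)
As x -> infinity, the 1/x and 1/x^2 terms vanish:
= 1/5 = 0.20

0.20


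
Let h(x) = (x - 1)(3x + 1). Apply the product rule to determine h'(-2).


Let u(x) = x - 1 and v(x) = 3x + 1
u'(x) = 1
v'(x) = 3
Product rule: h'(x) = u'(x)*v(x) + u(x)*v'(x)
= 1 * (3x + 1) + (x - 1) * 3
At x = -2:
u(-2) = 1 * (-2) - 1 = -3
v(-2) = 3 * (-2) + 1 = -5
h'(-2) = 1 * (-5) + (-3) * 3
= -5 - 9
= -14

-14


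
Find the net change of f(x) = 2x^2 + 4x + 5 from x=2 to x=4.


Net change = f(b) - f(a)
f(x) = 2x^2 + 4x + 5
Compute f(4):
f(4) = 2 * 4^2 + 4 * 4 + 5
= 32 + 16 + 5
= 53
Compute f(2):
f(2) = 2 * 2^2 + 4 * 2 + 5
= 8 + 8 + 5
= 21
Net change = 53 - 21 = 32

32


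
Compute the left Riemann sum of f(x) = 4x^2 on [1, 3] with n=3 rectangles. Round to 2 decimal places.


Left Riemann sum uses left endpoints of each subinterval.
Interval: [1, 3], n = 3
dx = (3 - 1) / 3 = 2/3
Left endpoints: [1, 5/3, 7/3]
f values: [4, 100/9, 196/9]
Sum = dx * (sum of f values)
= 2/3 * 332/9
= 664/27 ≈ 24.59

24.59


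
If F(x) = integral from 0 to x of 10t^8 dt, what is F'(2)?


By the Fundamental Theorem of Calculus (Part 1):
If F(x) = integral from 0 to x of f(t) dt, then F'(x) = f(x)
Here f(t) = 10t^8
So F'(x) = 10x^8
Evaluate at x = 2:
F'(2) = 10 * 2^8
= 10 * 256
= 2560

2560


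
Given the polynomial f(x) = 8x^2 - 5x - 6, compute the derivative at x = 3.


Differentiate term by term using power and sum rules:
f(x) = 8x^2 - 5x - 6
f'(x) = 16x - 5
Substitute x = 3:
f'(3) = 16 * 3 - 5
= 48 - 5
= 43

43


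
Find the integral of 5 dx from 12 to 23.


The integral of a constant k over [a, b] equals k * (b - a).
integral from 12 to 23 of 5 dx
= 5 * (23 - 12)
= 5 * 11
= 55

55


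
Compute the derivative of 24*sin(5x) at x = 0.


Apply the chain rule to differentiate 24*sin(5x):
d/dx [24*sin(5x)]
= 24 * cos(5x) * d/dx(5x)
= 24 * 5 * cos(5x)
= 120 * cos(5x)
Evaluate at x = 0:
= 120 * cos(0)
= 120 * 1
= 120

120


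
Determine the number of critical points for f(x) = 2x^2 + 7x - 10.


Find where f'(x) = 0:
f'(x) = 4x + 7
Set f'(x) = 0:
4x + 7 = 0
x = -7 / 4 = -7/4
This is a linear equation in x, so there is exactly one solution.
Number of critical points: 1

1


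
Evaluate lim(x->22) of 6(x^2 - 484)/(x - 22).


Direct substitution gives 0/0, so we factor the numerator.
Factor: 6(x^2 - 484) = 6 * (x - 22)(x + 22)
Cancel the common factor (x - 22):
6(x^2 - 484)/(x - 22) = 6 * (x + 22)
Now substitute x = 22:
= 6 * (22 + 22) = 264

264


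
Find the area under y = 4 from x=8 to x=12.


The area under a constant function y = 4 is a rectangle.
Width = 12 - 8 = 4
Height = 4
Area = width * height
= 4 * 4
= 16

16


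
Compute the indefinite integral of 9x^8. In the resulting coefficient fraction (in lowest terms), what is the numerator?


Apply the power rule for integration:
integral of ax^n dx = a/(n+1) * x^(n+1) + C
integral of 9x^8 dx
= 9/9 * x^9 + C
= 1 * x^9 + C
The coefficient in lowest terms is 1 = 1/1, so its numerator is 1

1


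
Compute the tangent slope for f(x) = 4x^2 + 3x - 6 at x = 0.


The slope of the tangent line equals f'(x) at the point.
f(x) = 4x^2 + 3x - 6
f'(x) = 8x + 3
At x = 0:
f'(0) = 8 * 0 + 3
= 0 + 3
= 3

3


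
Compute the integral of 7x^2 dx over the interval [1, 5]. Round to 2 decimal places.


Find the antiderivative of 7x^2:
F(x) = 7/3 * x^3
Apply the Fundamental Theorem of Calculus:
F(5) - F(1)
= 7/3 * 5^3 - 7/3 * 1^3
= 7/3 * (125 - 1)
= 7/3 * 124
= 868/3 ≈ 289.33

289.33


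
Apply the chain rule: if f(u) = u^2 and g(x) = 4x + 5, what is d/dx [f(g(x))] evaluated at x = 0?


Using the chain rule: (f(g(x)))' = f'(g(x)) * g'(x)
First, find g(0):
g(0) = 4 * 0 + 5 = 5
Next, f'(u) = 2u
And g'(x) = 4
So f'(g(0)) * g'(0)
= 2 * 5 * 4
= 40

40


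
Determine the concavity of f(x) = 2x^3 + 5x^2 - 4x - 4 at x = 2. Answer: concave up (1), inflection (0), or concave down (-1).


Concavity is determined by the sign of f''(x).
f(x) = 2x^3 + 5x^2 - 4x - 4
f'(x) = 6x^2 + 10x - 4
f''(x) = 12x + 10
f''(2) = 12 * 2 + 10
= 24 + 10
= 34
Since f''(2) > 0, the function is concave up (1)

1


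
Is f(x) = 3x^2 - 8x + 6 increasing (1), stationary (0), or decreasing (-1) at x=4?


Compute f'(x) to determine behavior:
f'(x) = 6x - 8
f'(4) = 6 * 4 - 8
= 24 - 8
= 16
Since f'(4) > 0, the function is increasing (1)

1


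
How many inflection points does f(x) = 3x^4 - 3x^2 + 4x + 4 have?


Inflection points occur where f''(x) = 0 and concavity changes.
f(x) = 3x^4 - 3x^2 + 4x + 4
f'(x) = 12x^3 - 6x + 4
f''(x) = 36x^2 - 6
This is a quadratic in x. Use the discriminant to count real roots.
Discriminant = (0)^2 - 4 * 36 * (-6)
= 0 - (-864)
= 864
Since discriminant > 0, f''(x) = 0 has 2 distinct real solutions.
A quadratic with two distinct real roots changes sign at each root, so concavity changes at both.
Number of inflection points: 2

2


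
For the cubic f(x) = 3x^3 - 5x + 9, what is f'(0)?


Differentiate f(x) = 3x^3 - 5x + 9 term by term:
f'(x) = 9x^2 - 5
Substitute x = 0:
f'(0) = 9 * 0^2 + 0 * 0 - 5
= 0 + 0 - 5
= -5

-5


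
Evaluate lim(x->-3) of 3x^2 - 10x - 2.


Since polynomials are continuous, we use direct substitution.
lim(x->-3) of 3x^2 - 10x - 2
= 3 * (-3)^2 - 10 * (-3) - 2
= 27 + 30 - 2
= 55

55


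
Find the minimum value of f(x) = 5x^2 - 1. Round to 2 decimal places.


For a quadratic f(x) = ax^2 + bx + c with a > 0, the minimum is at the vertex.
Vertex x-coordinate: x = -b/(2a)
x = -(0) / (2 * 5)
x = 0/10 = 0
Substitute back to find the minimum value:
f(0) = 5 * 0^2 + 0 * 0 - 1
= 0 + 0 - 1
= -1 = -1.00

-1.00


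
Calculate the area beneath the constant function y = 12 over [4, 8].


The area under a constant function y = 12 is a rectangle.
Width = 8 - 4 = 4
Height = 12
Area = width * height
= 4 * 12
= 48

48


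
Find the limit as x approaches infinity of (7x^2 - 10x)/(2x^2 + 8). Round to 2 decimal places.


For limits at infinity with equal-degree polynomials,
we compare leading coefficients.
Numerator leading term: 7x^2
Denominator leading term: 2x^2
Divide both by x^2:
lim = (7 - 10/x) / (2 + 8/x^2)
As x -> infinity, the 1/x and 1/x^2 terms vanish:
= 7/2 = 3.50

3.50


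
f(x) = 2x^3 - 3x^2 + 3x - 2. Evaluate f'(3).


Differentiate f(x) = 2x^3 - 3x^2 + 3x - 2 term by term:
f'(x) = 6x^2 - 6x + 3
Substitute x = 3:
f'(3) = 6 * 3^2 - 6 * 3 + 3
= 54 - 18 + 3
= 39

39


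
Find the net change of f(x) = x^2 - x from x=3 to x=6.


Net change = f(b) - f(a)
f(x) = x^2 - x
Compute f(6):
f(6) = 1 * 6^2 - 1 * 6 + 0
= 36 - 6 + 0
= 30
Compute f(3):
f(3) = 1 * 3^2 - 1 * 3 + 0
= 9 - 3 + 0
= 6
Net change = 30 - 6 = 24

24


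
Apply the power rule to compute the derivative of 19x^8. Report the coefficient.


We apply the power rule: d/dx [ax^n] = a*n * x^(n-1)
d/dx [19x^8]
= 19 * 8 * x^(8-1)
= 152x^7
The coefficient is 152

152


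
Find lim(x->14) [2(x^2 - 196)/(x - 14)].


Direct substitution gives 0/0, so we factor the numerator.
Factor: 2(x^2 - 196) = 2 * (x - 14)(x + 14)
Cancel the common factor (x - 14):
2(x^2 - 196)/(x - 14) = 2 * (x + 14)
Now substitute x = 14:
= 2 * (14 + 14) = 56

56


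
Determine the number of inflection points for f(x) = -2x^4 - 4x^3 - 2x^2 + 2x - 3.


Inflection points occur where f''(x) = 0 and concavity changes.
f(x) = -2x^4 - 4x^3 - 2x^2 + 2x - 3
f'(x) = -8x^3 - 12x^2 - 4x + 2
f''(x) = -24x^2 - 24x - 4
This is a quadratic in x. Use the discriminant to count real roots.
Discriminant = (-24)^2 - 4 * (-24) * (-4)
= 576 - 384
= 192
Since discriminant > 0, f''(x) = 0 has 2 distinct real solutions.
A quadratic with two distinct real roots changes sign at each root, so concavity changes at both.
Number of inflection points: 2

2


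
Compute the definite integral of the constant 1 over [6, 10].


The integral of a constant k over [a, b] equals k * (b - a).
integral from 6 to 10 of 1 dx
= 1 * (10 - 6)
= 1 * 4
= 4

4


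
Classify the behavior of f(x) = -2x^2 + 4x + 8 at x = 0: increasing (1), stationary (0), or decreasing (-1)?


Compute f'(x) to determine behavior:
f'(x) = -4x + 4
f'(0) = -4 * 0 + 4
= 0 + 4
= 4
Since f'(0) > 0, the function is increasing (1)

1


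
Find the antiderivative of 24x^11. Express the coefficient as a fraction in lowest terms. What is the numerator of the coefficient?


Apply the power rule for integration:
integral of ax^n dx = a/(n+1) * x^(n+1) + C
integral of 24x^11 dx
= 24/12 * x^12 + C
= 2 * x^12 + C
The coefficient in lowest terms is 2 = 2/1, so its numerator is 2

2


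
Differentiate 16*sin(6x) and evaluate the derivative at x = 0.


Apply the chain rule to differentiate 16*sin(6x):
d/dx [16*sin(6x)]
= 16 * cos(6x) * d/dx(6x)
= 16 * 6 * cos(6x)
= 96 * cos(6x)
Evaluate at x = 0:
= 96 * cos(0)
= 96 * 1
= 96

96
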